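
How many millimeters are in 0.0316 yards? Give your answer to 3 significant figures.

1 yard = 914.400 mm.
0.0316 × 914.400 ≈ 28.9 mm.

28.9 mm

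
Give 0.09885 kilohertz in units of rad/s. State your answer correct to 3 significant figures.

621 rad/s

1 kilohertz = 6283.19 rad/s.
Then 0.09885 × 6283.19 ≈ 621 rad/s.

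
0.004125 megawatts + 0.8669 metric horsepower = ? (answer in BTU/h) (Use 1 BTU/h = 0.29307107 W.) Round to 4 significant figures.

0.004125 MW = 14075.1 BTU/h and 0.8669 PS = 2175.59 BTU/h.
14075.1 + 2175.59 ≈ 16250 BTU/h.

16250 BTU/h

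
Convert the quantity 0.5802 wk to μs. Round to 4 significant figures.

3.509 × 10^11 μs

1 wk = 6.04800 × 10^11 microseconds.
Then 0.5802 × 6.04800 × 10^11 ≈ 3.509 × 10^11 μs.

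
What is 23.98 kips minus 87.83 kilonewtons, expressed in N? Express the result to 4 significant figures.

18840 N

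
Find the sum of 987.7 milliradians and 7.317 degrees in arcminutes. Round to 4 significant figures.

987.7 mrad = 3395.46 arcmin and 7.317 ° = 439.020 arcmin.
3395.46 + 439.020 ≈ 3834 arcmin.

3834 arcmin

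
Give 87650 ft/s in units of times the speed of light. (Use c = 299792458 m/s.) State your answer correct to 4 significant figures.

1 ft/s = 1.01670e-9 c.
Then 87650 × 1.01670e-9 ≈ 8.911e-5 c.

8.911e-5 times the speed of light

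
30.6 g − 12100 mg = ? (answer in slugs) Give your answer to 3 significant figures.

30.6 g = 0.00209677 slug and 12100 mg = 0.000829113 slug.
0.00209677 − 0.000829113 ≈ 0.00127 slug.

0.00127 slug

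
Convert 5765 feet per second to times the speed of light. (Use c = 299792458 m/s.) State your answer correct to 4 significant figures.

5.861 × 10^-6 times the speed of light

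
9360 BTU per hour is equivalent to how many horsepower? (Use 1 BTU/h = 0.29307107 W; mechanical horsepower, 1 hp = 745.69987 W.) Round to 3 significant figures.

1 BTU per hour = 0.000393015 hp.
So 9360 × 0.000393015 ≈ 3.68 hp.

3.68 horsepower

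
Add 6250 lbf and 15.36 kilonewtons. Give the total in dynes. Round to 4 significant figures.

6250 lbf = 2.78014e+9 dyn and 15.36 kN = 1.53600e+9 dyn.
2.78014e+9 + 1.53600e+9 ≈ 4.316e+9 dyn.

4.316e+9 dynes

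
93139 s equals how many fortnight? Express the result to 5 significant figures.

0.077000 fortnights

1 s = 8.26720 × 10^-7 fortnight.
So 93139 × 8.26720 × 10^-7 ≈ 0.077000 fortnight.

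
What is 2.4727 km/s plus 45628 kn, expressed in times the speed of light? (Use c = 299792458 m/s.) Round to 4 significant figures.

2.4727 km/s = 8.24804e-6 c and 45628 kn = 7.82977e-5 c.
8.24804e-6 + 7.82977e-5 ≈ 8.655e-5 c.

8.655e-5 times the speed of light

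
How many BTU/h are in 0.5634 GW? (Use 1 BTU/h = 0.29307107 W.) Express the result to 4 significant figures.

1.922 × 10^9 BTU per hour

1 gigawatt = 3.41214 × 10^9 BTU/h.
Then 0.5634 × 3.41214 × 10^9 ≈ 1.922 × 10^9 BTU/h.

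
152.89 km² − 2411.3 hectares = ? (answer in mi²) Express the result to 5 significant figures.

152.89 km² = 59.0312 mi² and 2411.3 ha = 9.31008 mi².
59.0312 − 9.31008 ≈ 49.721 mi².

49.721 mi²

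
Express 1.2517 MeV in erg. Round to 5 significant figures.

1 MeV = 1.60218 × 10^-6 erg.
Thus 1.2517 × 1.60218 × 10^-6 ≈ 2.0054 × 10^-6 erg.

2.0054 × 10^-6 ergs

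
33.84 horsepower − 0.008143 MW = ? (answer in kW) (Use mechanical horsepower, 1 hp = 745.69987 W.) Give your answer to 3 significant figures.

33.84 hp = 25.2345 kW and 0.008143 MW = 8.14300 kW.
25.2345 − 8.14300 ≈ 17.1 kW.

17.1 kW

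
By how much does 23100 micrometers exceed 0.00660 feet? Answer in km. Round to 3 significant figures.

23100 μm = 2.31000e-5 km and 0.00660 ft = 2.01168e-6 km.
2.31000e-5 − 2.01168e-6 ≈ 2.11e-5 km.

2.11e-5 km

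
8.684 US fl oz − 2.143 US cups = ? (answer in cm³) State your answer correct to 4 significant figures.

8.684 US fl oz = 256.817 cm³ and 2.143 US cup = 507.009 cm³.
256.817 − 507.009 ≈ -250.2 cm³.

-250.2 cm³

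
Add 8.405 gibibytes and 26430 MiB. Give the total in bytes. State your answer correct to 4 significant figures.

8.405 GiB = 9.02480 × 10^9 B and 26430 MiB = 2.77139 × 10^10 B.
9.02480 × 10^9 + 2.77139 × 10^10 ≈ 3.674 × 10^10 B.

3.674 × 10^10 bytes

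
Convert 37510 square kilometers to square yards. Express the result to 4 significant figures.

4.486e+10 yd²

1 square kilometer = 1.19599e+6 yd².
So 37510 × 1.19599e+6 ≈ 4.486e+10 yd².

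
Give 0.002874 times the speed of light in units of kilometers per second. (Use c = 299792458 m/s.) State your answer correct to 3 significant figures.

862 kilometers per second

1 c = 299792 kilometers per second.
So 0.002874 × 299792 ≈ 862 km/s.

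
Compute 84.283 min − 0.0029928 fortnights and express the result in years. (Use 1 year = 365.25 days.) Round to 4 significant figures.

4.553e-5 yr

84.283 min = 0.000160246 yr and 0.0029928 fortnight = 0.000114714 yr.
0.000160246 − 0.000114714 ≈ 4.553e-5 yr.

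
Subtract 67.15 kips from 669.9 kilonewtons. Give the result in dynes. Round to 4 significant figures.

3.712 × 10^10 dyn

669.9 kN = 6.69900 × 10^10 dyn and 67.15 kip = 2.98698 × 10^10 dyn.
6.69900 × 10^10 − 2.98698 × 10^10 ≈ 3.712 × 10^10 dyn.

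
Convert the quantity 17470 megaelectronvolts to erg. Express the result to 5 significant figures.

0.027990 erg

1 megaelectronvolt = 1.60218 × 10^-6 erg.
So 17470 × 1.60218 × 10^-6 ≈ 0.027990 erg.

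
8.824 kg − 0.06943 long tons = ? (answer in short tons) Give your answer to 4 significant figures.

-0.06803 short ton

8.824 kg = 0.00972680 short ton and 0.06943 long ton = 0.0777616 short ton.
0.00972680 − 0.0777616 ≈ -0.06803 short ton.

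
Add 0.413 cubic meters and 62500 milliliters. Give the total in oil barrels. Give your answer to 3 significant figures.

0.413 m³ = 2.59769 bbl and 62500 mL = 0.393113 bbl.
2.59769 + 0.393113 ≈ 2.99 bbl.

2.99 bbl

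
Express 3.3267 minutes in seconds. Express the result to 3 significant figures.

200 seconds

1 minute = 60.0000 s.
3.3267 × 60.0000 ≈ 200 s.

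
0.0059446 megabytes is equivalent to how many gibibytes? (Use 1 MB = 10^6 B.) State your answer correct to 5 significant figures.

1 megabyte = 0.000931323 gibibytes.
0.0059446 × 0.000931323 ≈ 5.5363 × 10^-6 GiB.

5.5363 × 10^-6 gibibytes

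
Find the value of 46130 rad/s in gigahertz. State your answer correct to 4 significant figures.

7.342 × 10^-6 gigahertz

1 radian per second = 1.59155 × 10^-10 gigahertz.
So 46130 × 1.59155 × 10^-10 ≈ 7.342 × 10^-6 GHz.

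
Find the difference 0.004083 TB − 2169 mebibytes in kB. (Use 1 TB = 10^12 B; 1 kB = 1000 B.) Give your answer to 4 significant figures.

1.809e+6 kB

0.004083 TB = 4.08300e+6 kB and 2169 MiB = 2.27436e+6 kB.
4.08300e+6 − 2.27436e+6 ≈ 1.809e+6 kB.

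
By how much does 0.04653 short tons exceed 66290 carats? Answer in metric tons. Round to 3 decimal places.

0.029 t

0.04653 short ton = 0.0422113 t and 66290 ct = 0.0132580 t.
0.0422113 − 0.0132580 ≈ 0.029 t.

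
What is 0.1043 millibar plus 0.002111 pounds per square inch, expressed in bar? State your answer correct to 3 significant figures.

0.1043 mbar = 0.000104300 bar and 0.002111 psi = 0.000145548 bar.
0.000104300 + 0.000145548 ≈ 0.000250 bar.

0.000250 bar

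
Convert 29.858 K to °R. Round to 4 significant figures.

53.74 °R

°R = K × 9/5.
Applying the formula gives 53.74 °R.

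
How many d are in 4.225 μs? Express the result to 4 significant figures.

1 μs = 1.15741 × 10^-11 days.
4.225 × 1.15741 × 10^-11 ≈ 4.890 × 10^-11 d.

4.890 × 10^-11 days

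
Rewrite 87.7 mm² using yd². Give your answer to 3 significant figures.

1 mm² = 1.19599e-6 yd².
Then 87.7 × 1.19599e-6 ≈ 0.000105 yd².

0.000105 yd²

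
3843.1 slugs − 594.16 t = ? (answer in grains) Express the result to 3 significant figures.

3843.1 slug = 8.65537e+8 gr and 594.16 t = 9.16929e+9 gr.
8.65537e+8 − 9.16929e+9 ≈ -8.30e+9 gr.

-8.30e+9 gr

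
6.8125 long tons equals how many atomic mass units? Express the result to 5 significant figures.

4.1684e+30 u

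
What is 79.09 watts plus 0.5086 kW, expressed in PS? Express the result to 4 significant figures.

79.09 W = 0.107532 PS and 0.5086 kW = 0.691504 PS.
0.107532 + 0.691504 ≈ 0.7990 PS.

0.7990 metric horsepower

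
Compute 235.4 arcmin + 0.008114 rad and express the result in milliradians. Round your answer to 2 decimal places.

235.4 arcmin = 68.4751 mrad and 0.008114 rad = 8.11400 mrad.
68.4751 + 8.11400 ≈ 76.59 mrad.

76.59 milliradians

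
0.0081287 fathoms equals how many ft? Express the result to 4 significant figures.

0.04877 feet

1 fathom = 6.00000 ft.
Then 0.0081287 × 6.00000 ≈ 0.04877 ft.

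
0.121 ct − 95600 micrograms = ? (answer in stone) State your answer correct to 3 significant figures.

0.121 ct = 3.81085e-6 st and 95600 μg = 1.50544e-5 st.
3.81085e-6 − 1.50544e-5 ≈ -1.12e-5 st.

-1.12e-5 stone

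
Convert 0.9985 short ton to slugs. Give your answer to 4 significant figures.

1 short ton = 62.1619 slug.
Thus 0.9985 × 62.1619 ≈ 62.07 slug.

62.07 slugs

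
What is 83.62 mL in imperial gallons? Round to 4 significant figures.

1 milliliter = 0.000219969 imp gal.
So 83.62 × 0.000219969 ≈ 0.01839 imp gal.

0.01839 imperial gallons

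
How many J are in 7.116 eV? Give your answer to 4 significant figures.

1.140 × 10^-18 J

1 eV = 1.60218 × 10^-19 J.
Then 7.116 × 1.60218 × 10^-19 ≈ 1.140 × 10^-18 J.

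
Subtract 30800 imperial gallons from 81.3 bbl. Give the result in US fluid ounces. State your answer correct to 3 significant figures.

-4.30e+6 US fl oz

81.3 bbl = 437069 US fl oz and 30800 imp gal = 4.73462e+6 US fl oz.
437069 − 4.73462e+6 ≈ -4.30e+6 US fl oz.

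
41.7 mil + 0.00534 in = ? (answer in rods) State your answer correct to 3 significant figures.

41.7 mil = 0.000210606 rod and 0.00534 in = 2.69697 × 10^-5 rod.
0.000210606 + 2.69697 × 10^-5 ≈ 0.000238 rod.

0.000238 rod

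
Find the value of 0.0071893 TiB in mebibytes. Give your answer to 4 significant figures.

7539 MiB

1 tebibyte = 1.04858 × 10^6 mebibytes.
So 0.0071893 × 1.04858 × 10^6 ≈ 7539 MiB.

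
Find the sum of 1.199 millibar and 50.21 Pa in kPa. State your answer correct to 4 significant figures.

1.199 mbar = 0.119900 kPa and 50.21 Pa = 0.0502100 kPa.
0.119900 + 0.0502100 ≈ 0.1701 kPa.

0.1701 kilopascals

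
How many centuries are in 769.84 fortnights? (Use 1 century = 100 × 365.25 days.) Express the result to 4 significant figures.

0.2951 centuries

1 fortnight = 0.000383299 century.
Thus 769.84 × 0.000383299 ≈ 0.2951 century.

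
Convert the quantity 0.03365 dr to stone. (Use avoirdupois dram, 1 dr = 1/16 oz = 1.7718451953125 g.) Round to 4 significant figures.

9.389 × 10^-6 st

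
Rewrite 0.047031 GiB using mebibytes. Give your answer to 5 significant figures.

1 GiB = 1024.00 mebibytes.
Then 0.047031 × 1024.00 ≈ 48.160 MiB.

48.160 MiB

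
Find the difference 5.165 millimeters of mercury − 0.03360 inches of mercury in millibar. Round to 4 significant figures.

5.165 mmHg = 6.88610 mbar and 0.03360 inHg = 1.13783 mbar.
6.88610 − 1.13783 ≈ 5.748 mbar.

5.748 mbar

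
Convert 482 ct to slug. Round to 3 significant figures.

1 carat = 1.37044e-5 slug.
So 482 × 1.37044e-5 ≈ 0.00661 slug.

0.00661 slugs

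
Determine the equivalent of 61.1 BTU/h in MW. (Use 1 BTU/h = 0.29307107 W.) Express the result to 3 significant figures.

1 BTU per hour = 2.93071e-7 MW.
Then 61.1 × 2.93071e-7 ≈ 1.79e-5 MW.

1.79e-5 MW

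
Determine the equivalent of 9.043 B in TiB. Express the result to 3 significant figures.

1 byte = 9.09495e-13 TiB.
9.043 × 9.09495e-13 ≈ 8.22e-12 TiB.

8.22e-12 TiB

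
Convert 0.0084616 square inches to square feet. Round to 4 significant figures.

5.876 × 10^-5 ft²

1 square inch = 0.00694444 ft².
Then 0.0084616 × 0.00694444 ≈ 5.876 × 10^-5 ft².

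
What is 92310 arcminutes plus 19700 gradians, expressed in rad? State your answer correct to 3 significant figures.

336 rad

92310 arcmin = 26.8519 rad and 19700 grad = 309.447 rad.
26.8519 + 309.447 ≈ 336 rad.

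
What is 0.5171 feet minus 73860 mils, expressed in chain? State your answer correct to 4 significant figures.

-0.08542 chain

0.5171 ft = 0.00783485 chain and 73860 mil = 0.0932576 chain.
0.00783485 − 0.0932576 ≈ -0.08542 chain.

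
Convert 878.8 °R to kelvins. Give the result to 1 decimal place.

488.2 kelvins

°R = K × 9/5.
Applying the formula gives 488.2 K.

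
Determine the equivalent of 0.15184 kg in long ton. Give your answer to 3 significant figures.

0.000149 long tons

1 kilogram = 0.000984207 long ton.
0.15184 × 0.000984207 ≈ 0.000149 long ton.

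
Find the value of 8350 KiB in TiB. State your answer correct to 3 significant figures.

1 kibibyte = 9.31323 × 10^-10 tebibytes.
8350 × 9.31323 × 10^-10 ≈ 7.78 × 10^-6 TiB.

7.78 × 10^-6 TiB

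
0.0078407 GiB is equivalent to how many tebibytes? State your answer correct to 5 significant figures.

7.6569 × 10^-6 TiB

1 GiB = 0.0009765625 TiB.
Thus 0.0078407 × 0.0009765625 ≈ 7.6569 × 10^-6 TiB.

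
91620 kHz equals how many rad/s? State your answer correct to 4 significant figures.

5.757e+8 radians per second

1 kilohertz = 6283.19 radians per second.
Thus 91620 × 6283.19 ≈ 5.757e+8 rad/s.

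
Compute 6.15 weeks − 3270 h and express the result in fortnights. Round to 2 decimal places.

6.15 wk = 3.07500 fortnight and 3270 h = 9.73214 fortnight.
3.07500 − 9.73214 ≈ -6.66 fortnight.

-6.66 fortnights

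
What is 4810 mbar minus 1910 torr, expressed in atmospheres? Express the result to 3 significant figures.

4810 mbar = 4.74710 atm and 1910 torr = 2.51316 atm.
4.74710 − 2.51316 ≈ 2.23 atm.

2.23 atm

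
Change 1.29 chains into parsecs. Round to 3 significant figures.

1 chain = 6.51941e-16 pc.
1.29 × 6.51941e-16 ≈ 8.41e-16 pc.

8.41e-16 parsecs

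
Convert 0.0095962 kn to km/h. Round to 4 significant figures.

1 knot = 1.85200 km/h.
Then 0.0095962 × 1.85200 ≈ 0.01777 km/h.

0.01777 kilometers per hour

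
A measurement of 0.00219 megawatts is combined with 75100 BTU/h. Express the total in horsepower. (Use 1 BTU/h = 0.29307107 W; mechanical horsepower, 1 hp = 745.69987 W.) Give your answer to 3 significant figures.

0.00219 MW = 2.93684 hp and 75100 BTU/h = 29.5154 hp.
2.93684 + 29.5154 ≈ 32.5 hp.

32.5 horsepower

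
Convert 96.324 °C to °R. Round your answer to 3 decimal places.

°R = (°C + 273.15) × 9/5.
Applying the formula gives 665.053 °R.

665.053 °R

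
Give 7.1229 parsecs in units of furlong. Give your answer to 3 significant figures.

1 parsec = 1.53388e+14 furlongs.
Then 7.1229 × 1.53388e+14 ≈ 1.09e+15 furlong.

1.09e+15 furlong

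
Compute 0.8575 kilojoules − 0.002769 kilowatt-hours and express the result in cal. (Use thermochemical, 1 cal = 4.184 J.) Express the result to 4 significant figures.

0.8575 kJ = 204.947 cal and 0.002769 kWh = 2382.50 cal.
204.947 − 2382.50 ≈ -2178 cal.

-2178 calories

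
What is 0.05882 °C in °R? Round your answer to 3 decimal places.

491.776 degrees Rankine

°R = (°C + 273.15) × 9/5.
Applying the formula gives 491.776 °R.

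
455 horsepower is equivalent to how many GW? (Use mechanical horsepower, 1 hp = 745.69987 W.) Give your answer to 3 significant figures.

1 hp = 7.45700 × 10^-7 GW.
Then 455 × 7.45700 × 10^-7 ≈ 0.000339 GW.

0.000339 GW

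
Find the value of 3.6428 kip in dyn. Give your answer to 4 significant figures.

1.620e+9 dyn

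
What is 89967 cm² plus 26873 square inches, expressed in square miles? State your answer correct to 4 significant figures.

1.017e-5 mi²

89967 cm² = 3.47365e-6 mi² and 26873 in² = 6.69400e-6 mi².
3.47365e-6 + 6.69400e-6 ≈ 1.017e-5 mi².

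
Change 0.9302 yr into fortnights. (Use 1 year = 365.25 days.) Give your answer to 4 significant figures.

1 yr = 26.0893 fortnight.
0.9302 × 26.0893 ≈ 24.27 fortnight.

24.27 fortnight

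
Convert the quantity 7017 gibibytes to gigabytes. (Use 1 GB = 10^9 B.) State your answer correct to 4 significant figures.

7534 GB

1 GiB = 1.07374 GB.
Then 7017 × 1.07374 ≈ 7534 GB.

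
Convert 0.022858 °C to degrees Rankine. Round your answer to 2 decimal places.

°R = (°C + 273.15) × 9/5.
Applying the formula gives 491.71 °R.

491.71 degrees Rankine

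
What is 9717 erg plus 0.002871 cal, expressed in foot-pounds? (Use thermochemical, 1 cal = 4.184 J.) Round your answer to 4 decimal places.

0.0096 ft·lbf

9717 erg = 0.000716689 ft·lbf and 0.002871 cal = 0.00885979 ft·lbf.
0.000716689 + 0.00885979 ≈ 0.0096 ft·lbf.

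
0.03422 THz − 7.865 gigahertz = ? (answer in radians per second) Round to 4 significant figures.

0.03422 THz = 2.15011e+11 rad/s and 7.865 GHz = 4.94173e+10 rad/s.
2.15011e+11 − 4.94173e+10 ≈ 1.656e+11 rad/s.

1.656e+11 radians per second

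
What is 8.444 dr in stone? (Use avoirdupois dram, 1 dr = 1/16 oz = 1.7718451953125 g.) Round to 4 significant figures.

1 dr = 0.000279018 stone.
So 8.444 × 0.000279018 ≈ 0.002356 st.

0.002356 st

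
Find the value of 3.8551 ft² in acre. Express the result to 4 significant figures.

8.850e-5 acres

1 square foot = 2.29568e-5 acre.
Then 3.8551 × 2.29568e-5 ≈ 8.850e-5 acre.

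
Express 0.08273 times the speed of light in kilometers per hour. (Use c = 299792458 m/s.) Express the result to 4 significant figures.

8.929e+7 km/h

1 c = 1.07925e+9 kilometers per hour.
So 0.08273 × 1.07925e+9 ≈ 8.929e+7 km/h.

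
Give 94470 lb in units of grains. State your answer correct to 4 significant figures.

1 lb = 7000.00 gr.
94470 × 7000.00 ≈ 6.613 × 10^8 gr.

6.613 × 10^8 grains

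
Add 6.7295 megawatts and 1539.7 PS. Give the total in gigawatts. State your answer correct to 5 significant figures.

6.7295 MW = 0.006729500 GW and 1539.7 PS = 0.001132447 GW.
0.006729500 + 0.001132447 ≈ 0.0078619 GW.

0.0078619 gigawatts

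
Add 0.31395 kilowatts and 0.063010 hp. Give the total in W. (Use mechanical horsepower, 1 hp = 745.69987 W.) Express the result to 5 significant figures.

360.94 watts

0.31395 kW = 313.950 W and 0.063010 hp = 46.9865 W.
313.950 + 46.9865 ≈ 360.94 W.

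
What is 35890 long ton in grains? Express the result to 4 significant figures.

5.628 × 10^11 gr

1 long ton = 1.56800 × 10^7 gr.
Thus 35890 × 1.56800 × 10^7 ≈ 5.628 × 10^11 gr.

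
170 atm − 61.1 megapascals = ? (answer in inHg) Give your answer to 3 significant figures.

170 atm = 5086.61 inHg and 61.1 MPa = 18042.8 inHg.
5086.61 − 18042.8 ≈ -13000 inHg.

-13000 inHg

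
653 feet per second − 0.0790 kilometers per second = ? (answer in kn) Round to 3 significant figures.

653 ft/s = 386.892 kn and 0.0790 km/s = 153.564 kn.
386.892 − 153.564 ≈ 233 kn.

233 kn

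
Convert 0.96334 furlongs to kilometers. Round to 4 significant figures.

1 furlong = 0.201168 kilometers.
0.96334 × 0.201168 ≈ 0.1938 km.

0.1938 km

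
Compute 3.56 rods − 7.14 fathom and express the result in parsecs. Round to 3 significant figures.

1.57e-16 parsecs

3.56 rod = 5.80228e-16 pc and 7.14 fathom = 4.23169e-16 pc.
5.80228e-16 − 4.23169e-16 ≈ 1.57e-16 pc.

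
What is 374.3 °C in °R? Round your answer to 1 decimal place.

1165.4 °R

°R = (°C + 273.15) × 9/5.
Applying the formula gives 1165.4 °R.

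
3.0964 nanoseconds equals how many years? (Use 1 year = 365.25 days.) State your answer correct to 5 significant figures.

9.8119 × 10^-17 yr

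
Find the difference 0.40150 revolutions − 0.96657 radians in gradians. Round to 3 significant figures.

0.40150 rev = 160.600 grad and 0.96657 rad = 61.5338 grad.
160.600 − 61.5338 ≈ 99.1 grad.

99.1 grad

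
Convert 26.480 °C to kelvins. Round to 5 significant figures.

K = °C + 273.15.
Applying the formula gives 299.63 K.

299.63 kelvins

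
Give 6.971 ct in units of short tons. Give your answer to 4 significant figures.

1.537 × 10^-6 short tons

1 ct = 2.20462 × 10^-7 short ton.
Then 6.971 × 2.20462 × 10^-7 ≈ 1.537 × 10^-6 short ton.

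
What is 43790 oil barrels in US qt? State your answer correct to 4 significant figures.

7.357e+6 US qt

1 oil barrel = 168.000 US qt.
Thus 43790 × 168.000 ≈ 7.357e+6 US qt.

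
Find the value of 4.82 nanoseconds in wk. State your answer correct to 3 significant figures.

7.97e-15 wk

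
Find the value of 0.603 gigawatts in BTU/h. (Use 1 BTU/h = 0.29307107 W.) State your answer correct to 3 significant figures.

1 GW = 3.41214 × 10^9 BTU/h.
0.603 × 3.41214 × 10^9 ≈ 2.06 × 10^9 BTU/h.

2.06 × 10^9 BTU/h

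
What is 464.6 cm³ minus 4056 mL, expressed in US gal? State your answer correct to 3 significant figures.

-0.949 US gal

464.6 cm³ = 0.122734 US gal and 4056 mL = 1.07148 US gal.
0.122734 − 1.07148 ≈ -0.949 US gal.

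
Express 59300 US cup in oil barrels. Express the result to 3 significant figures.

1 US cup = 0.00148810 oil barrels.
So 59300 × 0.00148810 ≈ 88.2 bbl.

88.2 bbl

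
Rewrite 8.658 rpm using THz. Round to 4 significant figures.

1.443 × 10^-13 terahertz

1 rpm = 1.66667 × 10^-14 THz.
8.658 × 1.66667 × 10^-14 ≈ 1.443 × 10^-13 THz.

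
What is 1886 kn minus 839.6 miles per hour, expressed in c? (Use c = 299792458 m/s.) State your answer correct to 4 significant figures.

1886 kn = 3.23638e-6 c and 839.6 mph = 1.25198e-6 c.
3.23638e-6 − 1.25198e-6 ≈ 1.984e-6 c.

1.984e-6 times the speed of light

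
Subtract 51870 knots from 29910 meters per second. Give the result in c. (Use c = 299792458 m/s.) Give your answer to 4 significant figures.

1.076e-5 c

29910 m/s = 9.97690e-5 c and 51870 kn = 8.90090e-5 c.
9.97690e-5 − 8.90090e-5 ≈ 1.076e-5 c.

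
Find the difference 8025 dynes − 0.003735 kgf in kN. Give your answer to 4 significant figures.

8025 dyn = 8.02500 × 10^-5 kN and 0.003735 kgf = 3.66278 × 10^-5 kN.
8.02500 × 10^-5 − 3.66278 × 10^-5 ≈ 4.362 × 10^-5 kN.

4.362 × 10^-5 kN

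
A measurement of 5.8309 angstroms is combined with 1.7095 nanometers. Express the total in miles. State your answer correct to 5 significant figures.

5.8309 Å = 3.62315 × 10^-13 mi and 1.7095 nm = 1.06223 × 10^-12 mi.
3.62315 × 10^-13 + 1.06223 × 10^-12 ≈ 1.4245 × 10^-12 mi.

1.4245 × 10^-12 miles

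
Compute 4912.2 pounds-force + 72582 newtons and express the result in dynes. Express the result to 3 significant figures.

9.44 × 10^9 dyn

4912.2 lbf = 2.18506 × 10^9 dyn and 72582 N = 7.25820 × 10^9 dyn.
2.18506 × 10^9 + 7.25820 × 10^9 ≈ 9.44 × 10^9 dyn.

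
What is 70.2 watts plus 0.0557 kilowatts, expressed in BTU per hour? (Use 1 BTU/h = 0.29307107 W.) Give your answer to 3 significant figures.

70.2 W = 239.532 BTU/h and 0.0557 kW = 190.056 BTU/h.
239.532 + 190.056 ≈ 430 BTU/h.

430 BTU per hour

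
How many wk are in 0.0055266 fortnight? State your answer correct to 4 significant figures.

0.01105 wk

1 fortnight = 2.00000 wk.
Then 0.0055266 × 2.00000 ≈ 0.01105 wk.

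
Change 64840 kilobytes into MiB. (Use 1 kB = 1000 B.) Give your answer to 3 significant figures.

1 kB = 0.000953674 MiB.
Thus 64840 × 0.000953674 ≈ 61.8 MiB.

61.8 MiB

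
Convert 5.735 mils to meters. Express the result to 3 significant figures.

1 mil = 2.54000e-5 meters.
So 5.735 × 2.54000e-5 ≈ 0.000146 m.

0.000146 m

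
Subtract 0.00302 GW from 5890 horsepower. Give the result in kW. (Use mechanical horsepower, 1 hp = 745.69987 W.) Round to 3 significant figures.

1370 kW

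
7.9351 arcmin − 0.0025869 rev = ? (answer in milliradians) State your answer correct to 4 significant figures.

7.9351 arcmin = 2.30823 mrad and 0.0025869 rev = 16.2540 mrad.
2.30823 − 16.2540 ≈ -13.95 mrad.

-13.95 milliradians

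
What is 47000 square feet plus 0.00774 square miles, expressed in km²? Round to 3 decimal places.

47000 ft² = 0.00436644 km² and 0.00774 mi² = 0.0200465 km².
0.00436644 + 0.0200465 ≈ 0.024 km².

0.024 km²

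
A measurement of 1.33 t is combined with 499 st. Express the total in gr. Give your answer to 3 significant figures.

1.33 t = 2.05250e+7 gr and 499 st = 4.89020e+7 gr.
2.05250e+7 + 4.89020e+7 ≈ 6.94e+7 gr.

6.94e+7 gr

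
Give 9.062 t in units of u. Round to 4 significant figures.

5.457e+30 u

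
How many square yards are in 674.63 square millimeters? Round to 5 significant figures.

0.00080685 square yards

1 mm² = 1.19599 × 10^-6 yd².
Then 674.63 × 1.19599 × 10^-6 ≈ 0.00080685 yd².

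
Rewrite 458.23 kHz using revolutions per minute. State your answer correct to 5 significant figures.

1 kilohertz = 60000.0 revolutions per minute.
458.23 × 60000.0 ≈ 2.7494 × 10^7 rpm.

2.7494 × 10^7 revolutions per minute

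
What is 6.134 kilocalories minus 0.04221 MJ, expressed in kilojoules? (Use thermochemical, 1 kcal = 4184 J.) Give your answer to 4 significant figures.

-16.55 kilojoules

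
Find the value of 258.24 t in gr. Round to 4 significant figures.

1 t = 1.54324e+7 gr.
258.24 × 1.54324e+7 ≈ 3.985e+9 gr.

3.985e+9 gr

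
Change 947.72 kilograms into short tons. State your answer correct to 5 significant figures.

1.0447 short tons

1 kilogram = 0.00110231 short tons.
Then 947.72 × 0.00110231 ≈ 1.0447 short ton.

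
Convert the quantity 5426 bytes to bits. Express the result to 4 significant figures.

1 byte = 8.00000 bit.
Then 5426 × 8.00000 ≈ 43410 bit.

43410 bits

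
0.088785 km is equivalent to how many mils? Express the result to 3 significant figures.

3.50e+6 mil

1 kilometer = 3.93701e+7 mils.
Thus 0.088785 × 3.93701e+7 ≈ 3.50e+6 mil.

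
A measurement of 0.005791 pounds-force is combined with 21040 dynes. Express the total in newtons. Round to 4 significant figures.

0.005791 lbf = 0.0257597 N and 21040 dyn = 0.210400 N.
0.0257597 + 0.210400 ≈ 0.2362 N.

0.2362 newtons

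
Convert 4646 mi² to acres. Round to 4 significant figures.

2.973 × 10^6 acre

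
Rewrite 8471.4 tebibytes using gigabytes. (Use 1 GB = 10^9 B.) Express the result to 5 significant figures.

9.3144 × 10^6 GB

1 TiB = 1099.51 gigabytes.
8471.4 × 1099.51 ≈ 9.3144 × 10^6 GB.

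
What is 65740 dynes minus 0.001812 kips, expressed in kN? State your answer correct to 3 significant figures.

65740 dyn = 0.000657400 kN and 0.001812 kip = 0.00806018 kN.
0.000657400 − 0.00806018 ≈ -0.00740 kN.

-0.00740 kilonewtons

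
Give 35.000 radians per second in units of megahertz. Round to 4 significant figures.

1 rad/s = 1.59155 × 10^-7 megahertz.
Then 35.000 × 1.59155 × 10^-7 ≈ 5.570 × 10^-6 MHz.

5.570 × 10^-6 megahertz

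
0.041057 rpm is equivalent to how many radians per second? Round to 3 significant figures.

1 rpm = 0.104720 radians per second.
0.041057 × 0.104720 ≈ 0.00430 rad/s.

0.00430 rad/s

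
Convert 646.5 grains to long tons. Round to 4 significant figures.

4.123e-5 long ton

1 grain = 6.37755e-8 long tons.
646.5 × 6.37755e-8 ≈ 4.123e-5 long ton.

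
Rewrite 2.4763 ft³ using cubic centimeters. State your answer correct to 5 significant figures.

1 cubic foot = 28316.8 cm³.
Thus 2.4763 × 28316.8 ≈ 70121 cm³.

70121 cm³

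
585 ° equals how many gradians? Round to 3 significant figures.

1 degree = 1.11111 gradians.
Then 585 × 1.11111 ≈ 650 grad.

650 gradians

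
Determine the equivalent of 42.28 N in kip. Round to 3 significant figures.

0.00950 kip

1 N = 0.000224809 kip.
So 42.28 × 0.000224809 ≈ 0.00950 kip.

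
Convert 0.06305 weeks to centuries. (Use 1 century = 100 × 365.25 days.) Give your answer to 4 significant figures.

1.208e-5 century

1 wk = 0.000191650 century.
So 0.06305 × 0.000191650 ≈ 1.208e-5 century.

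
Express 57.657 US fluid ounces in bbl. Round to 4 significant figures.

0.01072 oil barrels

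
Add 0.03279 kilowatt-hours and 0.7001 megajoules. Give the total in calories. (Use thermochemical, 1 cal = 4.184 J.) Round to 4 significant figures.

0.03279 kWh = 28213.2 cal and 0.7001 MJ = 167328 cal.
28213.2 + 167328 ≈ 195500 cal.

195500 cal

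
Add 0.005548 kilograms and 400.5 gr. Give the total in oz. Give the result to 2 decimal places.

1.11 oz

0.005548 kg = 0.195700 oz and 400.5 gr = 0.915429 oz.
0.195700 + 0.915429 ≈ 1.11 oz.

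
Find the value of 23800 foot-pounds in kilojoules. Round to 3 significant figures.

1 foot-pound = 0.00135582 kJ.
So 23800 × 0.00135582 ≈ 32.3 kJ.

32.3 kJ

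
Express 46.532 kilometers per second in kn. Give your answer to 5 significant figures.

1 kilometer per second = 1943.84 knots.
46.532 × 1943.84 ≈ 90451 kn.

90451 kn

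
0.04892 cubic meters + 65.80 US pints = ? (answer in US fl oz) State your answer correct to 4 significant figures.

2707 US fl oz

0.04892 m³ = 1654.18 US fl oz and 65.80 US pt = 1052.80 US fl oz.
1654.18 + 1052.80 ≈ 2707 US fl oz.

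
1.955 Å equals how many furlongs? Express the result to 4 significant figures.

1 Å = 4.97097 × 10^-13 furlong.
Then 1.955 × 4.97097 × 10^-13 ≈ 9.718 × 10^-13 furlong.

9.718 × 10^-13 furlong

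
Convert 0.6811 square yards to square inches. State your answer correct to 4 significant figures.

882.7 in²

1 square yard = 1296.00 in².
0.6811 × 1296.00 ≈ 882.7 in².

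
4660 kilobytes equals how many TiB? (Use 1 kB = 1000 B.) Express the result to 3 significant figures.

4.24e-6 TiB

1 kilobyte = 9.09495e-10 tebibytes.
So 4660 × 9.09495e-10 ≈ 4.24e-6 TiB.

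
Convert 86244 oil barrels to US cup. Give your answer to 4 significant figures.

1 oil barrel = 672.000 US cup.
86244 × 672.000 ≈ 5.796e+7 US cup.

5.796e+7 US cups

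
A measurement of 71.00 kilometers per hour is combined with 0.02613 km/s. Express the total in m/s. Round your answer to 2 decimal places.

45.85 meters per second

71.00 km/h = 19.7222 m/s and 0.02613 km/s = 26.1300 m/s.
19.7222 + 26.1300 ≈ 45.85 m/s.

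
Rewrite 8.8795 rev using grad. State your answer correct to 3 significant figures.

3550 grad

1 revolution = 400.000 gradians.
Thus 8.8795 × 400.000 ≈ 3550 grad.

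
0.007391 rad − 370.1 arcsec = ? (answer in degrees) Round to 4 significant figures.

0.3207 °

0.007391 rad = 0.423473 ° and 370.1 arcsec = 0.102806 °.
0.423473 − 0.102806 ≈ 0.3207 °.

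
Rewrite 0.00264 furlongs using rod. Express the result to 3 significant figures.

0.106 rods

1 furlong = 40.0000 rods.
0.00264 × 40.0000 ≈ 0.106 rod.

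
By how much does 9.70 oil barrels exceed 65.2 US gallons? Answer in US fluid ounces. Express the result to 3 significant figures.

43800 US fl oz

9.70 bbl = 52147.2 US fl oz and 65.2 US gal = 8345.60 US fl oz.
52147.2 − 8345.60 ≈ 43800 US fl oz.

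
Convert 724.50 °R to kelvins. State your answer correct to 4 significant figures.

°R = K × 9/5.
Applying the formula gives 402.5 K.

402.5 K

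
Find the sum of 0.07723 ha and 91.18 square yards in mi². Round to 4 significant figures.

0.0003276 square miles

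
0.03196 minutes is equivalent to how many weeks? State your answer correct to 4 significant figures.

1 min = 9.92063 × 10^-5 weeks.
So 0.03196 × 9.92063 × 10^-5 ≈ 3.171 × 10^-6 wk.

3.171 × 10^-6 wk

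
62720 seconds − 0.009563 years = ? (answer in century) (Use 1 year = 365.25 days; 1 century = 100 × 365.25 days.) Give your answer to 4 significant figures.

-7.576e-5 century

62720 s = 1.98748e-5 century and 0.009563 yr = 9.56300e-5 century.
1.98748e-5 − 9.56300e-5 ≈ -7.576e-5 century.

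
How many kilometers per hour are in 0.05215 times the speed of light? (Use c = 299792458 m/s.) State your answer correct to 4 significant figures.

1 c = 1.07925e+9 kilometers per hour.
So 0.05215 × 1.07925e+9 ≈ 5.628e+7 km/h.

5.628e+7 kilometers per hour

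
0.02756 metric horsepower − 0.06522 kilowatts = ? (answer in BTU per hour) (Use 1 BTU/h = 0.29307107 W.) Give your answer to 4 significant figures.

-153.4 BTU per hour

0.02756 PS = 69.1653 BTU/h and 0.06522 kW = 222.540 BTU/h.
69.1653 − 222.540 ≈ -153.4 BTU/h.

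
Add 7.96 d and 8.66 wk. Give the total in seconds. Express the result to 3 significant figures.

5.93 × 10^6 seconds

7.96 d = 687744 s and 8.66 wk = 5.23757 × 10^6 s.
687744 + 5.23757 × 10^6 ≈ 5.93 × 10^6 s.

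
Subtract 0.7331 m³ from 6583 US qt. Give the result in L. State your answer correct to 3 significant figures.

5500 L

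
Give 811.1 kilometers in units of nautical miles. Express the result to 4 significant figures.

438.0 nautical miles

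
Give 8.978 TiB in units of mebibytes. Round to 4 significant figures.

1 TiB = 1.04858e+6 mebibytes.
8.978 × 1.04858e+6 ≈ 9.414e+6 MiB.

9.414e+6 MiB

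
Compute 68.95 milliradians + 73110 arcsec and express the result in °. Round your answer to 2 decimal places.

68.95 mrad = 3.95054 ° and 73110 arcsec = 20.3083 °.
3.95054 + 20.3083 ≈ 24.26 °.

24.26 °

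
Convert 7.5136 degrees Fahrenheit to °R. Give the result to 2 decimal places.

467.18 °R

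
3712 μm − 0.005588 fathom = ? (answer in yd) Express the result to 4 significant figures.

-0.007117 yards

3712 μm = 0.00405949 yd and 0.005588 fathom = 0.0111760 yd.
0.00405949 − 0.0111760 ≈ -0.007117 yd.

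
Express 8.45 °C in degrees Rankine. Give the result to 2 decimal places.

°R = (°C + 273.15) × 9/5.
Applying the formula gives 506.88 °R.

506.88 °R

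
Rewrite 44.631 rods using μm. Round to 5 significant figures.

2.2446e+8 micrometers

1 rod = 5.02920e+6 micrometers.
Then 44.631 × 5.02920e+6 ≈ 2.2446e+8 μm.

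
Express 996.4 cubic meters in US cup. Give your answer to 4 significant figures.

1 m³ = 4226.75 US cup.
Then 996.4 × 4226.75 ≈ 4.212e+6 US cup.

4.212e+6 US cup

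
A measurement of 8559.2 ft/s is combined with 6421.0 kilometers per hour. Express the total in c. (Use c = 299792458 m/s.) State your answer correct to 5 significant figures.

1.4652e-5 times the speed of light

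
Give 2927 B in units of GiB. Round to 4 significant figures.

1 byte = 9.31323e-10 GiB.
So 2927 × 9.31323e-10 ≈ 2.726e-6 GiB.

2.726e-6 GiB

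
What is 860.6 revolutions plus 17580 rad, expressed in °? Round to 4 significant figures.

860.6 rev = 309816 ° and 17580 rad = 1.00726e+6 °.
309816 + 1.00726e+6 ≈ 1.317e+6 °.

1.317e+6 °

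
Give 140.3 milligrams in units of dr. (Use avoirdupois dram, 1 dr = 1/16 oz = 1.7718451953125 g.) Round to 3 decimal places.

1 milligram = 0.000564383 dr.
Then 140.3 × 0.000564383 ≈ 0.079 dr.

0.079 dr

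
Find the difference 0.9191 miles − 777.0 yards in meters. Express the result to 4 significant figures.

0.9191 mi = 1479.15 m and 777.0 yd = 710.489 m.
1479.15 − 710.489 ≈ 768.7 m.

768.7 meters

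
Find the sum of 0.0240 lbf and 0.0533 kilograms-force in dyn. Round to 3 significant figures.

0.0240 lbf = 10675.7 dyn and 0.0533 kgf = 52269.4 dyn.
10675.7 + 52269.4 ≈ 62900 dyn.

62900 dyn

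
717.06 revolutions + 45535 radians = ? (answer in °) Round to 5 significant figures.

717.06 rev = 258142 ° and 45535 rad = 2.60896e+6 °.
258142 + 2.60896e+6 ≈ 2.8671e+6 °.

2.8671e+6 degrees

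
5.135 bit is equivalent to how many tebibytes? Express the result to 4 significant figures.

1 bit = 1.13687 × 10^-13 TiB.
5.135 × 1.13687 × 10^-13 ≈ 5.838 × 10^-13 TiB.

5.838 × 10^-13 TiB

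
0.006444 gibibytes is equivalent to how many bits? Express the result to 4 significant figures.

1 GiB = 8.58993e+9 bits.
Thus 0.006444 × 8.58993e+9 ≈ 5.535e+7 bit.

5.535e+7 bit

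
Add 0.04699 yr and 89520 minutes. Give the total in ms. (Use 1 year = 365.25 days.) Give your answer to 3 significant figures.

6.85e+9 ms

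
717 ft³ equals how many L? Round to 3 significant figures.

20300 liters

1 ft³ = 28.3168 L.
717 × 28.3168 ≈ 20300 L.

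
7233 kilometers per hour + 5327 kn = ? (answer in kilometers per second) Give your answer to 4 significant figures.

4.750 km/s

7233 km/h = 2.00917 km/s and 5327 kn = 2.74045 km/s.
2.00917 + 2.74045 ≈ 4.750 km/s.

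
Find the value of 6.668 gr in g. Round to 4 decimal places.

0.4321 grams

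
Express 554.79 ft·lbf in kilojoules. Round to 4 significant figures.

0.7522 kilojoules

1 foot-pound = 0.00135582 kJ.
So 554.79 × 0.00135582 ≈ 0.7522 kJ.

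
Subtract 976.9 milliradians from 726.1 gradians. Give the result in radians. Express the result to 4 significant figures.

10.43 rad

726.1 grad = 11.4056 rad and 976.9 mrad = 0.976900 rad.
11.4056 − 0.976900 ≈ 10.43 rad.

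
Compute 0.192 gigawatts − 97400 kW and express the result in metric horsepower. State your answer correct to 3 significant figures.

129000 PS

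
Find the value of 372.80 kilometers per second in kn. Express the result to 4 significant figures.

1 km/s = 1943.84 kn.
Thus 372.80 × 1943.84 ≈ 724700 kn.

724700 knots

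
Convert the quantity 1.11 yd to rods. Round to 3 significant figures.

1 yard = 0.181818 rods.
So 1.11 × 0.181818 ≈ 0.202 rod.

0.202 rod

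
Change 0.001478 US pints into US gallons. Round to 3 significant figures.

0.000185 US gallons

1 US pint = 0.125000 US gallons.
Thus 0.001478 × 0.125000 ≈ 0.000185 US gal.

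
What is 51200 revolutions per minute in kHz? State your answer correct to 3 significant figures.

1 revolution per minute = 1.66667 × 10^-5 kilohertz.
Then 51200 × 1.66667 × 10^-5 ≈ 0.853 kHz.

0.853 kilohertz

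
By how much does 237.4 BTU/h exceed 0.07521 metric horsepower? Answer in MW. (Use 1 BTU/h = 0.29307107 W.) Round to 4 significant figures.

237.4 BTU/h = 6.95751 × 10^-5 MW and 0.07521 PS = 5.53169 × 10^-5 MW.
6.95751 × 10^-5 − 5.53169 × 10^-5 ≈ 1.426 × 10^-5 MW.

1.426 × 10^-5 megawatts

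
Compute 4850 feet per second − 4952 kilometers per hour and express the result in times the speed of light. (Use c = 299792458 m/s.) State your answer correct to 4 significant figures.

3.427 × 10^-7 c

4850 ft/s = 4.931011 × 10^-6 c and 4952 km/h = 4.588359 × 10^-6 c.
4.931011 × 10^-6 − 4.588359 × 10^-6 ≈ 3.427 × 10^-7 c.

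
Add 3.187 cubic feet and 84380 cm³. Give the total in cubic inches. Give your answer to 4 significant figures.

10660 in³

3.187 ft³ = 5507.14 in³ and 84380 cm³ = 5149.18 in³.
5507.14 + 5149.18 ≈ 10660 in³.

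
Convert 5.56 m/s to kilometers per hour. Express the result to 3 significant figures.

1 meter per second = 3.60000 kilometers per hour.
Thus 5.56 × 3.60000 ≈ 20.0 km/h.

20.0 km/h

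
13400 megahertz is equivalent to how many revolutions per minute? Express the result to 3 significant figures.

8.04e+11 rpm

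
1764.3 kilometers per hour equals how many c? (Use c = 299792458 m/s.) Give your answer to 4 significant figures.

1 km/h = 9.26567 × 10^-10 c.
Then 1764.3 × 9.26567 × 10^-10 ≈ 1.635 × 10^-6 c.

1.635 × 10^-6 c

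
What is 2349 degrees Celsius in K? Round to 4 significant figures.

K = °C + 273.15.
Applying the formula gives 2622 K.

2622 K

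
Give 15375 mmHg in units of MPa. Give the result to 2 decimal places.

2.05 megapascals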